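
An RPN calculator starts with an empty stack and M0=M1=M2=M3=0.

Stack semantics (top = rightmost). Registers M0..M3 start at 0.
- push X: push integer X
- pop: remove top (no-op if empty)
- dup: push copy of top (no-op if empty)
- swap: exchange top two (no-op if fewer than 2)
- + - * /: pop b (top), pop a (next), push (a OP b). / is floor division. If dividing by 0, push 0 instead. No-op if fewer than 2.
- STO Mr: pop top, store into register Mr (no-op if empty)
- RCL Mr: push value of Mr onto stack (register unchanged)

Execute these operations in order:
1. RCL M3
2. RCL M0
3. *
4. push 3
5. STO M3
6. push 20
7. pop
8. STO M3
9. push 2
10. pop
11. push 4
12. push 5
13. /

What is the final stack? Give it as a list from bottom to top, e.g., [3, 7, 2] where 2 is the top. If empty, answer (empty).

Answer: [0]

Derivation:
After op 1 (RCL M3): stack=[0] mem=[0,0,0,0]
After op 2 (RCL M0): stack=[0,0] mem=[0,0,0,0]
After op 3 (*): stack=[0] mem=[0,0,0,0]
After op 4 (push 3): stack=[0,3] mem=[0,0,0,0]
After op 5 (STO M3): stack=[0] mem=[0,0,0,3]
After op 6 (push 20): stack=[0,20] mem=[0,0,0,3]
After op 7 (pop): stack=[0] mem=[0,0,0,3]
After op 8 (STO M3): stack=[empty] mem=[0,0,0,0]
After op 9 (push 2): stack=[2] mem=[0,0,0,0]
After op 10 (pop): stack=[empty] mem=[0,0,0,0]
After op 11 (push 4): stack=[4] mem=[0,0,0,0]
After op 12 (push 5): stack=[4,5] mem=[0,0,0,0]
After op 13 (/): stack=[0] mem=[0,0,0,0]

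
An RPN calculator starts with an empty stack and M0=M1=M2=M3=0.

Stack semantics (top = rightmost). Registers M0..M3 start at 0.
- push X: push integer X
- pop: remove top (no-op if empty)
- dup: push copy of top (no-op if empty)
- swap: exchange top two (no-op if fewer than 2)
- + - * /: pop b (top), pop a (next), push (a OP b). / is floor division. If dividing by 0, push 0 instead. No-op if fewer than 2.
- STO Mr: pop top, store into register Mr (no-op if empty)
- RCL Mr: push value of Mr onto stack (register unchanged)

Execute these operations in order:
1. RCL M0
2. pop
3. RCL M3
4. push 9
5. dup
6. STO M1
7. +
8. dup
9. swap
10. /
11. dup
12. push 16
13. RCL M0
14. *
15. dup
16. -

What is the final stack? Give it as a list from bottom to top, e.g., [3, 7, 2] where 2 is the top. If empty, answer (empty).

Answer: [1, 1, 0]

Derivation:
After op 1 (RCL M0): stack=[0] mem=[0,0,0,0]
After op 2 (pop): stack=[empty] mem=[0,0,0,0]
After op 3 (RCL M3): stack=[0] mem=[0,0,0,0]
After op 4 (push 9): stack=[0,9] mem=[0,0,0,0]
After op 5 (dup): stack=[0,9,9] mem=[0,0,0,0]
After op 6 (STO M1): stack=[0,9] mem=[0,9,0,0]
After op 7 (+): stack=[9] mem=[0,9,0,0]
After op 8 (dup): stack=[9,9] mem=[0,9,0,0]
After op 9 (swap): stack=[9,9] mem=[0,9,0,0]
After op 10 (/): stack=[1] mem=[0,9,0,0]
After op 11 (dup): stack=[1,1] mem=[0,9,0,0]
After op 12 (push 16): stack=[1,1,16] mem=[0,9,0,0]
After op 13 (RCL M0): stack=[1,1,16,0] mem=[0,9,0,0]
After op 14 (*): stack=[1,1,0] mem=[0,9,0,0]
After op 15 (dup): stack=[1,1,0,0] mem=[0,9,0,0]
After op 16 (-): stack=[1,1,0] mem=[0,9,0,0]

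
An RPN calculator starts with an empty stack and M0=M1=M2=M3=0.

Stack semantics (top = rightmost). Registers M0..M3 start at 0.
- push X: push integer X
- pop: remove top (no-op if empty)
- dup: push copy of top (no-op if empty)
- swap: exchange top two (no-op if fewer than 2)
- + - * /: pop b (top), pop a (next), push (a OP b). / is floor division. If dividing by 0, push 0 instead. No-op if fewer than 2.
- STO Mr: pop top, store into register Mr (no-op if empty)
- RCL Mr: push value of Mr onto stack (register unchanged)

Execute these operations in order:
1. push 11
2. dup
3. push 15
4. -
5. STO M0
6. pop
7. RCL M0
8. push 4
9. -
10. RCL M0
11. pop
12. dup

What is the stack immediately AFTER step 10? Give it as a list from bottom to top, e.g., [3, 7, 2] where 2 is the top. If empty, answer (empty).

After op 1 (push 11): stack=[11] mem=[0,0,0,0]
After op 2 (dup): stack=[11,11] mem=[0,0,0,0]
After op 3 (push 15): stack=[11,11,15] mem=[0,0,0,0]
After op 4 (-): stack=[11,-4] mem=[0,0,0,0]
After op 5 (STO M0): stack=[11] mem=[-4,0,0,0]
After op 6 (pop): stack=[empty] mem=[-4,0,0,0]
After op 7 (RCL M0): stack=[-4] mem=[-4,0,0,0]
After op 8 (push 4): stack=[-4,4] mem=[-4,0,0,0]
After op 9 (-): stack=[-8] mem=[-4,0,0,0]
After op 10 (RCL M0): stack=[-8,-4] mem=[-4,0,0,0]

[-8, -4]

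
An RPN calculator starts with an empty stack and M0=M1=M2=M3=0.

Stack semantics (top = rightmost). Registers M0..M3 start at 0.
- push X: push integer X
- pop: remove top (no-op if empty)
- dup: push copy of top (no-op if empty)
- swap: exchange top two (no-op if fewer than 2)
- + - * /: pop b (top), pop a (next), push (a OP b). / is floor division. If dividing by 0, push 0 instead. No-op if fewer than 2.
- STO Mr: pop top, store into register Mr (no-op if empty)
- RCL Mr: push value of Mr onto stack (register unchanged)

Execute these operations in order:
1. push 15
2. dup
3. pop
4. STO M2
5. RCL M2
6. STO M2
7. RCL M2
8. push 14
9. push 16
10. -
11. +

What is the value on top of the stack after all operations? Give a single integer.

After op 1 (push 15): stack=[15] mem=[0,0,0,0]
After op 2 (dup): stack=[15,15] mem=[0,0,0,0]
After op 3 (pop): stack=[15] mem=[0,0,0,0]
After op 4 (STO M2): stack=[empty] mem=[0,0,15,0]
After op 5 (RCL M2): stack=[15] mem=[0,0,15,0]
After op 6 (STO M2): stack=[empty] mem=[0,0,15,0]
After op 7 (RCL M2): stack=[15] mem=[0,0,15,0]
After op 8 (push 14): stack=[15,14] mem=[0,0,15,0]
After op 9 (push 16): stack=[15,14,16] mem=[0,0,15,0]
After op 10 (-): stack=[15,-2] mem=[0,0,15,0]
After op 11 (+): stack=[13] mem=[0,0,15,0]

Answer: 13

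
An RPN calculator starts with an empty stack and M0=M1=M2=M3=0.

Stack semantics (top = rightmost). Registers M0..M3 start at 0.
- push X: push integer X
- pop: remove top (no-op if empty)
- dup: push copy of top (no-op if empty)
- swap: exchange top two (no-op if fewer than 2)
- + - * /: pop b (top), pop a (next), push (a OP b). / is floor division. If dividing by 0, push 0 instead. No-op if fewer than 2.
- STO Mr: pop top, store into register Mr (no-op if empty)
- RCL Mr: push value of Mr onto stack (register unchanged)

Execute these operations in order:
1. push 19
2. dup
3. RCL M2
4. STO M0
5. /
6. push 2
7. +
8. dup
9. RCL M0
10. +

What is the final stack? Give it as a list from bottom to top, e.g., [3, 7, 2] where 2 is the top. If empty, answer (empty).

After op 1 (push 19): stack=[19] mem=[0,0,0,0]
After op 2 (dup): stack=[19,19] mem=[0,0,0,0]
After op 3 (RCL M2): stack=[19,19,0] mem=[0,0,0,0]
After op 4 (STO M0): stack=[19,19] mem=[0,0,0,0]
After op 5 (/): stack=[1] mem=[0,0,0,0]
After op 6 (push 2): stack=[1,2] mem=[0,0,0,0]
After op 7 (+): stack=[3] mem=[0,0,0,0]
After op 8 (dup): stack=[3,3] mem=[0,0,0,0]
After op 9 (RCL M0): stack=[3,3,0] mem=[0,0,0,0]
After op 10 (+): stack=[3,3] mem=[0,0,0,0]

Answer: [3, 3]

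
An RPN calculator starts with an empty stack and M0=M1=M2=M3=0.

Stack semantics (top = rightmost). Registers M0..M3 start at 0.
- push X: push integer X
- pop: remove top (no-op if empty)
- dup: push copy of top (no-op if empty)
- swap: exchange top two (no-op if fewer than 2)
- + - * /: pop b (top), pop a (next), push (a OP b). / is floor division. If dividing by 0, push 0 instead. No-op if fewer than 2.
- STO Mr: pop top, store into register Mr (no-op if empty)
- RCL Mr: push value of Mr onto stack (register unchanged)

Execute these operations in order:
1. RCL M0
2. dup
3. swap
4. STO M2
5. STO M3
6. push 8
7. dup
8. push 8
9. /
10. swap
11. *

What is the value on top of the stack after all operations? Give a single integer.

After op 1 (RCL M0): stack=[0] mem=[0,0,0,0]
After op 2 (dup): stack=[0,0] mem=[0,0,0,0]
After op 3 (swap): stack=[0,0] mem=[0,0,0,0]
After op 4 (STO M2): stack=[0] mem=[0,0,0,0]
After op 5 (STO M3): stack=[empty] mem=[0,0,0,0]
After op 6 (push 8): stack=[8] mem=[0,0,0,0]
After op 7 (dup): stack=[8,8] mem=[0,0,0,0]
After op 8 (push 8): stack=[8,8,8] mem=[0,0,0,0]
After op 9 (/): stack=[8,1] mem=[0,0,0,0]
After op 10 (swap): stack=[1,8] mem=[0,0,0,0]
After op 11 (*): stack=[8] mem=[0,0,0,0]

Answer: 8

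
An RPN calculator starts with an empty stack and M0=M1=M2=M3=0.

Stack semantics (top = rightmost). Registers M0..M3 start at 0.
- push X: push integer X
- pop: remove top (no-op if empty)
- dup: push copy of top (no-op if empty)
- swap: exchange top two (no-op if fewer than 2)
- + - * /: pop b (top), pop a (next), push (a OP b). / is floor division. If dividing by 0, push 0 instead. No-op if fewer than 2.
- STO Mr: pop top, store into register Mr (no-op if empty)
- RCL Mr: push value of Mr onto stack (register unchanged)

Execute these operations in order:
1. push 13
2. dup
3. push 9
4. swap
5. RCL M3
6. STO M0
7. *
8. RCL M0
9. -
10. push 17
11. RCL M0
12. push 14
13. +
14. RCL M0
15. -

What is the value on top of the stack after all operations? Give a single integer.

Answer: 14

Derivation:
After op 1 (push 13): stack=[13] mem=[0,0,0,0]
After op 2 (dup): stack=[13,13] mem=[0,0,0,0]
After op 3 (push 9): stack=[13,13,9] mem=[0,0,0,0]
After op 4 (swap): stack=[13,9,13] mem=[0,0,0,0]
After op 5 (RCL M3): stack=[13,9,13,0] mem=[0,0,0,0]
After op 6 (STO M0): stack=[13,9,13] mem=[0,0,0,0]
After op 7 (*): stack=[13,117] mem=[0,0,0,0]
After op 8 (RCL M0): stack=[13,117,0] mem=[0,0,0,0]
After op 9 (-): stack=[13,117] mem=[0,0,0,0]
After op 10 (push 17): stack=[13,117,17] mem=[0,0,0,0]
After op 11 (RCL M0): stack=[13,117,17,0] mem=[0,0,0,0]
After op 12 (push 14): stack=[13,117,17,0,14] mem=[0,0,0,0]
After op 13 (+): stack=[13,117,17,14] mem=[0,0,0,0]
After op 14 (RCL M0): stack=[13,117,17,14,0] mem=[0,0,0,0]
After op 15 (-): stack=[13,117,17,14] mem=[0,0,0,0]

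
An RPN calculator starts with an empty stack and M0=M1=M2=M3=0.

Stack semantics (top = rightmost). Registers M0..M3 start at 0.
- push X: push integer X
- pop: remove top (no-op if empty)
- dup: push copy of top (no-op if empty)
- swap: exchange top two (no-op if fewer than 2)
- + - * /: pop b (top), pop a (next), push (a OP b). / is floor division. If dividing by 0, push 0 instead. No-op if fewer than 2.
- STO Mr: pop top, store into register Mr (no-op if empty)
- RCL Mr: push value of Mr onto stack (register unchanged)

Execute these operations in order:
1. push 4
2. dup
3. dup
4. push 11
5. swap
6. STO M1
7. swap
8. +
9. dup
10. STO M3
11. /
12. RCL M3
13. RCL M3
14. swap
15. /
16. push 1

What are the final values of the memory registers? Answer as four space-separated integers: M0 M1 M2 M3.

After op 1 (push 4): stack=[4] mem=[0,0,0,0]
After op 2 (dup): stack=[4,4] mem=[0,0,0,0]
After op 3 (dup): stack=[4,4,4] mem=[0,0,0,0]
After op 4 (push 11): stack=[4,4,4,11] mem=[0,0,0,0]
After op 5 (swap): stack=[4,4,11,4] mem=[0,0,0,0]
After op 6 (STO M1): stack=[4,4,11] mem=[0,4,0,0]
After op 7 (swap): stack=[4,11,4] mem=[0,4,0,0]
After op 8 (+): stack=[4,15] mem=[0,4,0,0]
After op 9 (dup): stack=[4,15,15] mem=[0,4,0,0]
After op 10 (STO M3): stack=[4,15] mem=[0,4,0,15]
After op 11 (/): stack=[0] mem=[0,4,0,15]
After op 12 (RCL M3): stack=[0,15] mem=[0,4,0,15]
After op 13 (RCL M3): stack=[0,15,15] mem=[0,4,0,15]
After op 14 (swap): stack=[0,15,15] mem=[0,4,0,15]
After op 15 (/): stack=[0,1] mem=[0,4,0,15]
After op 16 (push 1): stack=[0,1,1] mem=[0,4,0,15]

Answer: 0 4 0 15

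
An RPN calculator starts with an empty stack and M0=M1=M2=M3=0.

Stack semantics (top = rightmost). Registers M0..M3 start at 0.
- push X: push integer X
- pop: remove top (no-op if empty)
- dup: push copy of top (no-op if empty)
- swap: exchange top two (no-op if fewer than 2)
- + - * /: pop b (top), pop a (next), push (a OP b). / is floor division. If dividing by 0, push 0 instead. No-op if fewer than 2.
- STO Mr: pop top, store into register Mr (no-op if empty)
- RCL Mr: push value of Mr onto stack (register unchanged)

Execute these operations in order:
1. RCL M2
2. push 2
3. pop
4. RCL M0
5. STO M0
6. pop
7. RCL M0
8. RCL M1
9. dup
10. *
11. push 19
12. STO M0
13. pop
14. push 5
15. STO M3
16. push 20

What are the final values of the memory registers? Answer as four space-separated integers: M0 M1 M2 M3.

After op 1 (RCL M2): stack=[0] mem=[0,0,0,0]
After op 2 (push 2): stack=[0,2] mem=[0,0,0,0]
After op 3 (pop): stack=[0] mem=[0,0,0,0]
After op 4 (RCL M0): stack=[0,0] mem=[0,0,0,0]
After op 5 (STO M0): stack=[0] mem=[0,0,0,0]
After op 6 (pop): stack=[empty] mem=[0,0,0,0]
After op 7 (RCL M0): stack=[0] mem=[0,0,0,0]
After op 8 (RCL M1): stack=[0,0] mem=[0,0,0,0]
After op 9 (dup): stack=[0,0,0] mem=[0,0,0,0]
After op 10 (*): stack=[0,0] mem=[0,0,0,0]
After op 11 (push 19): stack=[0,0,19] mem=[0,0,0,0]
After op 12 (STO M0): stack=[0,0] mem=[19,0,0,0]
After op 13 (pop): stack=[0] mem=[19,0,0,0]
After op 14 (push 5): stack=[0,5] mem=[19,0,0,0]
After op 15 (STO M3): stack=[0] mem=[19,0,0,5]
After op 16 (push 20): stack=[0,20] mem=[19,0,0,5]

Answer: 19 0 0 5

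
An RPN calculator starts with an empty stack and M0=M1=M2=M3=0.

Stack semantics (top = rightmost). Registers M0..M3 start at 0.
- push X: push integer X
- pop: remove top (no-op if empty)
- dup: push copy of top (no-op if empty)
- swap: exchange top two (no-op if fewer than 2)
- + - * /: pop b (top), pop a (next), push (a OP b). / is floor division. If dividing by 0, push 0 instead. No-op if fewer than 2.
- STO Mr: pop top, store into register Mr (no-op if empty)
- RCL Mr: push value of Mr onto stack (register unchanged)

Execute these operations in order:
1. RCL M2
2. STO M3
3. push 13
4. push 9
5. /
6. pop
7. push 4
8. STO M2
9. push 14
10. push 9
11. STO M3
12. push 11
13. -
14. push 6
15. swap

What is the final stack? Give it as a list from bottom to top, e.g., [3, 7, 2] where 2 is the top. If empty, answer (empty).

After op 1 (RCL M2): stack=[0] mem=[0,0,0,0]
After op 2 (STO M3): stack=[empty] mem=[0,0,0,0]
After op 3 (push 13): stack=[13] mem=[0,0,0,0]
After op 4 (push 9): stack=[13,9] mem=[0,0,0,0]
After op 5 (/): stack=[1] mem=[0,0,0,0]
After op 6 (pop): stack=[empty] mem=[0,0,0,0]
After op 7 (push 4): stack=[4] mem=[0,0,0,0]
After op 8 (STO M2): stack=[empty] mem=[0,0,4,0]
After op 9 (push 14): stack=[14] mem=[0,0,4,0]
After op 10 (push 9): stack=[14,9] mem=[0,0,4,0]
After op 11 (STO M3): stack=[14] mem=[0,0,4,9]
After op 12 (push 11): stack=[14,11] mem=[0,0,4,9]
After op 13 (-): stack=[3] mem=[0,0,4,9]
After op 14 (push 6): stack=[3,6] mem=[0,0,4,9]
After op 15 (swap): stack=[6,3] mem=[0,0,4,9]

Answer: [6, 3]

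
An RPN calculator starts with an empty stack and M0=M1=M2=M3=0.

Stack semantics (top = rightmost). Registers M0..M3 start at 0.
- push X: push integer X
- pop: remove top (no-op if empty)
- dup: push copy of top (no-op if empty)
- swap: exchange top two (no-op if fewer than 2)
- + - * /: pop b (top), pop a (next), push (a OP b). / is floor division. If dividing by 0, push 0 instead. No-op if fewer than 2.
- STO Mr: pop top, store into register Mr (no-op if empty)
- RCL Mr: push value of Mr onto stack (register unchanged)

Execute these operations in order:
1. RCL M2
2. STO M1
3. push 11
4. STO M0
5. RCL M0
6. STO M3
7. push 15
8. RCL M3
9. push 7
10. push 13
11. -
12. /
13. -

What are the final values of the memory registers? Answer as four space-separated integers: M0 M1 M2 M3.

After op 1 (RCL M2): stack=[0] mem=[0,0,0,0]
After op 2 (STO M1): stack=[empty] mem=[0,0,0,0]
After op 3 (push 11): stack=[11] mem=[0,0,0,0]
After op 4 (STO M0): stack=[empty] mem=[11,0,0,0]
After op 5 (RCL M0): stack=[11] mem=[11,0,0,0]
After op 6 (STO M3): stack=[empty] mem=[11,0,0,11]
After op 7 (push 15): stack=[15] mem=[11,0,0,11]
After op 8 (RCL M3): stack=[15,11] mem=[11,0,0,11]
After op 9 (push 7): stack=[15,11,7] mem=[11,0,0,11]
After op 10 (push 13): stack=[15,11,7,13] mem=[11,0,0,11]
After op 11 (-): stack=[15,11,-6] mem=[11,0,0,11]
After op 12 (/): stack=[15,-2] mem=[11,0,0,11]
After op 13 (-): stack=[17] mem=[11,0,0,11]

Answer: 11 0 0 11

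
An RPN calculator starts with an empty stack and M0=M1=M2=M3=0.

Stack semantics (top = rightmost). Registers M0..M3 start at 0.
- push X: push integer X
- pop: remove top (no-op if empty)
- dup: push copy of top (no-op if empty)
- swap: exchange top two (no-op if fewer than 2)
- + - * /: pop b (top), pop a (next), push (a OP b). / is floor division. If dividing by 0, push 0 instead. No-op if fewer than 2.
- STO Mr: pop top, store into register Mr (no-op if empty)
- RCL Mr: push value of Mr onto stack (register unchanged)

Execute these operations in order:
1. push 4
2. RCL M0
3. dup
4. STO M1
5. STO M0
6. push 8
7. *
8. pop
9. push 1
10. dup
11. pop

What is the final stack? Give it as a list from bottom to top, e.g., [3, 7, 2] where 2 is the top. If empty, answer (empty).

Answer: [1]

Derivation:
After op 1 (push 4): stack=[4] mem=[0,0,0,0]
After op 2 (RCL M0): stack=[4,0] mem=[0,0,0,0]
After op 3 (dup): stack=[4,0,0] mem=[0,0,0,0]
After op 4 (STO M1): stack=[4,0] mem=[0,0,0,0]
After op 5 (STO M0): stack=[4] mem=[0,0,0,0]
After op 6 (push 8): stack=[4,8] mem=[0,0,0,0]
After op 7 (*): stack=[32] mem=[0,0,0,0]
After op 8 (pop): stack=[empty] mem=[0,0,0,0]
After op 9 (push 1): stack=[1] mem=[0,0,0,0]
After op 10 (dup): stack=[1,1] mem=[0,0,0,0]
After op 11 (pop): stack=[1] mem=[0,0,0,0]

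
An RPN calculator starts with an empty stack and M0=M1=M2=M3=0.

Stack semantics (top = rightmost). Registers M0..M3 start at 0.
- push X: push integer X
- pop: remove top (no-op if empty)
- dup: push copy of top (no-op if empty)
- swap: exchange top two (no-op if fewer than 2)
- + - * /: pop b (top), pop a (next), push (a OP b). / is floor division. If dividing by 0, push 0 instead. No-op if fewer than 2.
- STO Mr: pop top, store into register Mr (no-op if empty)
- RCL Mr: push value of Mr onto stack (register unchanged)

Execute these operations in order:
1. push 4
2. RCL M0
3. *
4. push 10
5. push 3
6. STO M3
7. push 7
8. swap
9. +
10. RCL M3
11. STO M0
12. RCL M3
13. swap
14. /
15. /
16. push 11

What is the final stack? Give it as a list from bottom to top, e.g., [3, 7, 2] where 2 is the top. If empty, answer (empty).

After op 1 (push 4): stack=[4] mem=[0,0,0,0]
After op 2 (RCL M0): stack=[4,0] mem=[0,0,0,0]
After op 3 (*): stack=[0] mem=[0,0,0,0]
After op 4 (push 10): stack=[0,10] mem=[0,0,0,0]
After op 5 (push 3): stack=[0,10,3] mem=[0,0,0,0]
After op 6 (STO M3): stack=[0,10] mem=[0,0,0,3]
After op 7 (push 7): stack=[0,10,7] mem=[0,0,0,3]
After op 8 (swap): stack=[0,7,10] mem=[0,0,0,3]
After op 9 (+): stack=[0,17] mem=[0,0,0,3]
After op 10 (RCL M3): stack=[0,17,3] mem=[0,0,0,3]
After op 11 (STO M0): stack=[0,17] mem=[3,0,0,3]
After op 12 (RCL M3): stack=[0,17,3] mem=[3,0,0,3]
After op 13 (swap): stack=[0,3,17] mem=[3,0,0,3]
After op 14 (/): stack=[0,0] mem=[3,0,0,3]
After op 15 (/): stack=[0] mem=[3,0,0,3]
After op 16 (push 11): stack=[0,11] mem=[3,0,0,3]

Answer: [0, 11]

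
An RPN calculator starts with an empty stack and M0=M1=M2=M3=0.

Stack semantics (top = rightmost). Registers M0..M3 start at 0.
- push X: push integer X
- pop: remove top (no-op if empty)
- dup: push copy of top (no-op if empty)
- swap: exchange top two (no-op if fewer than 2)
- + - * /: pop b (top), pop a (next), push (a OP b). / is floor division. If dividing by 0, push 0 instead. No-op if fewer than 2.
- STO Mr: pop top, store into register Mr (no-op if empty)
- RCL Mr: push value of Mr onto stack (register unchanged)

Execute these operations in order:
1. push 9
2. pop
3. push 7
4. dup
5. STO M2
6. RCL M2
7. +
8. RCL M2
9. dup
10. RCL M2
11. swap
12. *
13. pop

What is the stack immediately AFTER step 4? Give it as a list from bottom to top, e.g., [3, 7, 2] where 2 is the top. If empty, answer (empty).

After op 1 (push 9): stack=[9] mem=[0,0,0,0]
After op 2 (pop): stack=[empty] mem=[0,0,0,0]
After op 3 (push 7): stack=[7] mem=[0,0,0,0]
After op 4 (dup): stack=[7,7] mem=[0,0,0,0]

[7, 7]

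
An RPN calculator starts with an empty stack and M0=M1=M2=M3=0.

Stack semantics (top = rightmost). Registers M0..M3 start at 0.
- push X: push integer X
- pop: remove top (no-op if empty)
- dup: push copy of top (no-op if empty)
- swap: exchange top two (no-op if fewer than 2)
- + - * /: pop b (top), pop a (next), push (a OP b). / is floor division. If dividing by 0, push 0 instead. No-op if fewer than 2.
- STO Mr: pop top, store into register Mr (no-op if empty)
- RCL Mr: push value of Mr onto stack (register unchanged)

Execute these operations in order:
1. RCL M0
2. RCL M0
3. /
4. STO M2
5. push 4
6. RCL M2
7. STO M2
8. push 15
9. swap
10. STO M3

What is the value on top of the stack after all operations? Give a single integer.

Answer: 15

Derivation:
After op 1 (RCL M0): stack=[0] mem=[0,0,0,0]
After op 2 (RCL M0): stack=[0,0] mem=[0,0,0,0]
After op 3 (/): stack=[0] mem=[0,0,0,0]
After op 4 (STO M2): stack=[empty] mem=[0,0,0,0]
After op 5 (push 4): stack=[4] mem=[0,0,0,0]
After op 6 (RCL M2): stack=[4,0] mem=[0,0,0,0]
After op 7 (STO M2): stack=[4] mem=[0,0,0,0]
After op 8 (push 15): stack=[4,15] mem=[0,0,0,0]
After op 9 (swap): stack=[15,4] mem=[0,0,0,0]
After op 10 (STO M3): stack=[15] mem=[0,0,0,4]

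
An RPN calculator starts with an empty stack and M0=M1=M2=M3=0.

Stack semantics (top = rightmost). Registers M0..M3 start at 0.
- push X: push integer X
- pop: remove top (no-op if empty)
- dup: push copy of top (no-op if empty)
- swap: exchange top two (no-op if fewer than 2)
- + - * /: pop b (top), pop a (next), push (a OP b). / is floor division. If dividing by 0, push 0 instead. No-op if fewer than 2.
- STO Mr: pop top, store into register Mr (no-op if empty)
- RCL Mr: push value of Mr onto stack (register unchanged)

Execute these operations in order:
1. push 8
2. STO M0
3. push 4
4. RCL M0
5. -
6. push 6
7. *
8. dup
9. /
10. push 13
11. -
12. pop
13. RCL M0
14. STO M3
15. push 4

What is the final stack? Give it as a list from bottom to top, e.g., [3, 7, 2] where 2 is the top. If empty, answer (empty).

After op 1 (push 8): stack=[8] mem=[0,0,0,0]
After op 2 (STO M0): stack=[empty] mem=[8,0,0,0]
After op 3 (push 4): stack=[4] mem=[8,0,0,0]
After op 4 (RCL M0): stack=[4,8] mem=[8,0,0,0]
After op 5 (-): stack=[-4] mem=[8,0,0,0]
After op 6 (push 6): stack=[-4,6] mem=[8,0,0,0]
After op 7 (*): stack=[-24] mem=[8,0,0,0]
After op 8 (dup): stack=[-24,-24] mem=[8,0,0,0]
After op 9 (/): stack=[1] mem=[8,0,0,0]
After op 10 (push 13): stack=[1,13] mem=[8,0,0,0]
After op 11 (-): stack=[-12] mem=[8,0,0,0]
After op 12 (pop): stack=[empty] mem=[8,0,0,0]
After op 13 (RCL M0): stack=[8] mem=[8,0,0,0]
After op 14 (STO M3): stack=[empty] mem=[8,0,0,8]
After op 15 (push 4): stack=[4] mem=[8,0,0,8]

Answer: [4]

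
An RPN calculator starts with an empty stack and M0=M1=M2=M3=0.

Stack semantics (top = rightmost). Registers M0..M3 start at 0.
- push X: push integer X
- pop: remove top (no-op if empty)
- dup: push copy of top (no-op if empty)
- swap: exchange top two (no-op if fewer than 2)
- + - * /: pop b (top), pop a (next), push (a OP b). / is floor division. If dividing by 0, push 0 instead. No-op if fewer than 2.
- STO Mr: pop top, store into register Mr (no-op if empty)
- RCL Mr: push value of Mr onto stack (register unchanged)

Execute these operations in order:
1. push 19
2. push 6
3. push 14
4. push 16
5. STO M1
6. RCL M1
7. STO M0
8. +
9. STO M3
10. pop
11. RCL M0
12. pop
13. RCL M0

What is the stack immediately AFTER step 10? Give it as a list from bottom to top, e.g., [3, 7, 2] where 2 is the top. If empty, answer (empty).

After op 1 (push 19): stack=[19] mem=[0,0,0,0]
After op 2 (push 6): stack=[19,6] mem=[0,0,0,0]
After op 3 (push 14): stack=[19,6,14] mem=[0,0,0,0]
After op 4 (push 16): stack=[19,6,14,16] mem=[0,0,0,0]
After op 5 (STO M1): stack=[19,6,14] mem=[0,16,0,0]
After op 6 (RCL M1): stack=[19,6,14,16] mem=[0,16,0,0]
After op 7 (STO M0): stack=[19,6,14] mem=[16,16,0,0]
After op 8 (+): stack=[19,20] mem=[16,16,0,0]
After op 9 (STO M3): stack=[19] mem=[16,16,0,20]
After op 10 (pop): stack=[empty] mem=[16,16,0,20]

(empty)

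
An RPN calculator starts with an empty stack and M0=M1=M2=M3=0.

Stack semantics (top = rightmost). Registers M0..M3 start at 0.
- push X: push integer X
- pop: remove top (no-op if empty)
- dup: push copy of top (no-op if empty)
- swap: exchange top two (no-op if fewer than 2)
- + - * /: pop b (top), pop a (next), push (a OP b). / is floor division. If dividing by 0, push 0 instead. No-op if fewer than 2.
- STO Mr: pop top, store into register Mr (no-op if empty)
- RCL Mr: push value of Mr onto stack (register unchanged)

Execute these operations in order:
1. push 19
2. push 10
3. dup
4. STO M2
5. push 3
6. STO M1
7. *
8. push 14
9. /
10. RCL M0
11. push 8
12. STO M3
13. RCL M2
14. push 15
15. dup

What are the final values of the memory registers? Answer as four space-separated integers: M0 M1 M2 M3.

After op 1 (push 19): stack=[19] mem=[0,0,0,0]
After op 2 (push 10): stack=[19,10] mem=[0,0,0,0]
After op 3 (dup): stack=[19,10,10] mem=[0,0,0,0]
After op 4 (STO M2): stack=[19,10] mem=[0,0,10,0]
After op 5 (push 3): stack=[19,10,3] mem=[0,0,10,0]
After op 6 (STO M1): stack=[19,10] mem=[0,3,10,0]
After op 7 (*): stack=[190] mem=[0,3,10,0]
After op 8 (push 14): stack=[190,14] mem=[0,3,10,0]
After op 9 (/): stack=[13] mem=[0,3,10,0]
After op 10 (RCL M0): stack=[13,0] mem=[0,3,10,0]
After op 11 (push 8): stack=[13,0,8] mem=[0,3,10,0]
After op 12 (STO M3): stack=[13,0] mem=[0,3,10,8]
After op 13 (RCL M2): stack=[13,0,10] mem=[0,3,10,8]
After op 14 (push 15): stack=[13,0,10,15] mem=[0,3,10,8]
After op 15 (dup): stack=[13,0,10,15,15] mem=[0,3,10,8]

Answer: 0 3 10 8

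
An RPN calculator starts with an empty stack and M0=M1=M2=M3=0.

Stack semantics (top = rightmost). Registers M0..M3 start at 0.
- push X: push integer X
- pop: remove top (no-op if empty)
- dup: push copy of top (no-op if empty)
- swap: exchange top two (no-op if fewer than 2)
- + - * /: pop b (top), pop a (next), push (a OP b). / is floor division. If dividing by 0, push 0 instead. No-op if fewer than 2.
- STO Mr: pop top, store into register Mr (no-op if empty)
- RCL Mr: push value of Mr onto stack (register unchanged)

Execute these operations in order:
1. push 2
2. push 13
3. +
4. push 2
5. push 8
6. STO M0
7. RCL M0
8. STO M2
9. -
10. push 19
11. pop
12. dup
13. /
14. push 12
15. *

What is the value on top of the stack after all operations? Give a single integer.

After op 1 (push 2): stack=[2] mem=[0,0,0,0]
After op 2 (push 13): stack=[2,13] mem=[0,0,0,0]
After op 3 (+): stack=[15] mem=[0,0,0,0]
After op 4 (push 2): stack=[15,2] mem=[0,0,0,0]
After op 5 (push 8): stack=[15,2,8] mem=[0,0,0,0]
After op 6 (STO M0): stack=[15,2] mem=[8,0,0,0]
After op 7 (RCL M0): stack=[15,2,8] mem=[8,0,0,0]
After op 8 (STO M2): stack=[15,2] mem=[8,0,8,0]
After op 9 (-): stack=[13] mem=[8,0,8,0]
After op 10 (push 19): stack=[13,19] mem=[8,0,8,0]
After op 11 (pop): stack=[13] mem=[8,0,8,0]
After op 12 (dup): stack=[13,13] mem=[8,0,8,0]
After op 13 (/): stack=[1] mem=[8,0,8,0]
After op 14 (push 12): stack=[1,12] mem=[8,0,8,0]
After op 15 (*): stack=[12] mem=[8,0,8,0]

Answer: 12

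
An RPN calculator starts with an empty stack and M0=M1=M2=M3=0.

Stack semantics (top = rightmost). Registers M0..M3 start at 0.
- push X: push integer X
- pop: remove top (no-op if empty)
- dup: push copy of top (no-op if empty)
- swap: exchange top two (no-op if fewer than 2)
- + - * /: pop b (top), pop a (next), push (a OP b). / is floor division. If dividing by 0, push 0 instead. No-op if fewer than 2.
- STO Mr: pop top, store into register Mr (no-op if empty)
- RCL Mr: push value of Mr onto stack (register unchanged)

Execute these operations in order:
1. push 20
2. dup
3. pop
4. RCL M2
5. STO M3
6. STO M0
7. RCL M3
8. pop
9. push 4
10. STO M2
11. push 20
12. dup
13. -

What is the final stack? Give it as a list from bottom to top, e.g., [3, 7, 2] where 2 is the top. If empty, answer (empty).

After op 1 (push 20): stack=[20] mem=[0,0,0,0]
After op 2 (dup): stack=[20,20] mem=[0,0,0,0]
After op 3 (pop): stack=[20] mem=[0,0,0,0]
After op 4 (RCL M2): stack=[20,0] mem=[0,0,0,0]
After op 5 (STO M3): stack=[20] mem=[0,0,0,0]
After op 6 (STO M0): stack=[empty] mem=[20,0,0,0]
After op 7 (RCL M3): stack=[0] mem=[20,0,0,0]
After op 8 (pop): stack=[empty] mem=[20,0,0,0]
After op 9 (push 4): stack=[4] mem=[20,0,0,0]
After op 10 (STO M2): stack=[empty] mem=[20,0,4,0]
After op 11 (push 20): stack=[20] mem=[20,0,4,0]
After op 12 (dup): stack=[20,20] mem=[20,0,4,0]
After op 13 (-): stack=[0] mem=[20,0,4,0]

Answer: [0]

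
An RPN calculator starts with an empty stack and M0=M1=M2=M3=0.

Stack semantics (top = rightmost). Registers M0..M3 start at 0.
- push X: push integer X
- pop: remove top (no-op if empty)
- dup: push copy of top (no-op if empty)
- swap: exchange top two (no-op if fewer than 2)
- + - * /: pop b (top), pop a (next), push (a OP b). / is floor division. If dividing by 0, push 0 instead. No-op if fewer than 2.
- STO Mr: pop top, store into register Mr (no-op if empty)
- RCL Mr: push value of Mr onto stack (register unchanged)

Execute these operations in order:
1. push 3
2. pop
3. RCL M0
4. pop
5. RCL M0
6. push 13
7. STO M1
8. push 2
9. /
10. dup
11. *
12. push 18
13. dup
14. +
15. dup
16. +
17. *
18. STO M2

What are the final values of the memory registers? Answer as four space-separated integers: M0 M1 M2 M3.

After op 1 (push 3): stack=[3] mem=[0,0,0,0]
After op 2 (pop): stack=[empty] mem=[0,0,0,0]
After op 3 (RCL M0): stack=[0] mem=[0,0,0,0]
After op 4 (pop): stack=[empty] mem=[0,0,0,0]
After op 5 (RCL M0): stack=[0] mem=[0,0,0,0]
After op 6 (push 13): stack=[0,13] mem=[0,0,0,0]
After op 7 (STO M1): stack=[0] mem=[0,13,0,0]
After op 8 (push 2): stack=[0,2] mem=[0,13,0,0]
After op 9 (/): stack=[0] mem=[0,13,0,0]
After op 10 (dup): stack=[0,0] mem=[0,13,0,0]
After op 11 (*): stack=[0] mem=[0,13,0,0]
After op 12 (push 18): stack=[0,18] mem=[0,13,0,0]
After op 13 (dup): stack=[0,18,18] mem=[0,13,0,0]
After op 14 (+): stack=[0,36] mem=[0,13,0,0]
After op 15 (dup): stack=[0,36,36] mem=[0,13,0,0]
After op 16 (+): stack=[0,72] mem=[0,13,0,0]
After op 17 (*): stack=[0] mem=[0,13,0,0]
After op 18 (STO M2): stack=[empty] mem=[0,13,0,0]

Answer: 0 13 0 0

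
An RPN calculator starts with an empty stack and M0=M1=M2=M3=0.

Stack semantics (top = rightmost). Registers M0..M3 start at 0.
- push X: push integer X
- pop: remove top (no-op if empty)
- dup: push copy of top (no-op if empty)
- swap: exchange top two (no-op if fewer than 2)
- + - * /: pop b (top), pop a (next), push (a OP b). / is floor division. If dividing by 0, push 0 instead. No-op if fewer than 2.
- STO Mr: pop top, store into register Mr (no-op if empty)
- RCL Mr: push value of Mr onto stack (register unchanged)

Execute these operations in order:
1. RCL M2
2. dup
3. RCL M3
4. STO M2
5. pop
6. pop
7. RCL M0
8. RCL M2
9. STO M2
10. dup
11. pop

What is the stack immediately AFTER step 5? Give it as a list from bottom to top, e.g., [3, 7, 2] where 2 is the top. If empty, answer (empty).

After op 1 (RCL M2): stack=[0] mem=[0,0,0,0]
After op 2 (dup): stack=[0,0] mem=[0,0,0,0]
After op 3 (RCL M3): stack=[0,0,0] mem=[0,0,0,0]
After op 4 (STO M2): stack=[0,0] mem=[0,0,0,0]
After op 5 (pop): stack=[0] mem=[0,0,0,0]

[0]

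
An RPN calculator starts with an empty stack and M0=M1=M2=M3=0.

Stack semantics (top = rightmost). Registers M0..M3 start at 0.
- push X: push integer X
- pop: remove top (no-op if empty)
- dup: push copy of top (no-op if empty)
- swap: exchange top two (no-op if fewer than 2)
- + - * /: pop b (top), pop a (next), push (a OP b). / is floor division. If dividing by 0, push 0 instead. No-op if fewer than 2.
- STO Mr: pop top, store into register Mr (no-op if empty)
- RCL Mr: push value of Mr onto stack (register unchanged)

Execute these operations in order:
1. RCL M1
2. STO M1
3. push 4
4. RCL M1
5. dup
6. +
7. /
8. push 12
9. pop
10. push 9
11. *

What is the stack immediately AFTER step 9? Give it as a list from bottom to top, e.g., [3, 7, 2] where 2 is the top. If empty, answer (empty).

After op 1 (RCL M1): stack=[0] mem=[0,0,0,0]
After op 2 (STO M1): stack=[empty] mem=[0,0,0,0]
After op 3 (push 4): stack=[4] mem=[0,0,0,0]
After op 4 (RCL M1): stack=[4,0] mem=[0,0,0,0]
After op 5 (dup): stack=[4,0,0] mem=[0,0,0,0]
After op 6 (+): stack=[4,0] mem=[0,0,0,0]
After op 7 (/): stack=[0] mem=[0,0,0,0]
After op 8 (push 12): stack=[0,12] mem=[0,0,0,0]
After op 9 (pop): stack=[0] mem=[0,0,0,0]

[0]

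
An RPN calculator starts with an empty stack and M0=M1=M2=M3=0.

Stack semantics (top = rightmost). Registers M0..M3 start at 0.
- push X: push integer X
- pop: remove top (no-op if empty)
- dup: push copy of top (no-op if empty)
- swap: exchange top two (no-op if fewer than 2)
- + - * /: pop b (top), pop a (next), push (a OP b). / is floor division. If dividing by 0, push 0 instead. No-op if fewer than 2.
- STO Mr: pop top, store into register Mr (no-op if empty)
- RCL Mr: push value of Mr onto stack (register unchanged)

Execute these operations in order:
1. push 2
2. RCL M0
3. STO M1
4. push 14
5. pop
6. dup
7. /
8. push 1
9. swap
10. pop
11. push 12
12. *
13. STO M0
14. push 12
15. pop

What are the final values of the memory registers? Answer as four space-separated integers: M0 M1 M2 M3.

Answer: 12 0 0 0

Derivation:
After op 1 (push 2): stack=[2] mem=[0,0,0,0]
After op 2 (RCL M0): stack=[2,0] mem=[0,0,0,0]
After op 3 (STO M1): stack=[2] mem=[0,0,0,0]
After op 4 (push 14): stack=[2,14] mem=[0,0,0,0]
After op 5 (pop): stack=[2] mem=[0,0,0,0]
After op 6 (dup): stack=[2,2] mem=[0,0,0,0]
After op 7 (/): stack=[1] mem=[0,0,0,0]
After op 8 (push 1): stack=[1,1] mem=[0,0,0,0]
After op 9 (swap): stack=[1,1] mem=[0,0,0,0]
After op 10 (pop): stack=[1] mem=[0,0,0,0]
After op 11 (push 12): stack=[1,12] mem=[0,0,0,0]
After op 12 (*): stack=[12] mem=[0,0,0,0]
After op 13 (STO M0): stack=[empty] mem=[12,0,0,0]
After op 14 (push 12): stack=[12] mem=[12,0,0,0]
After op 15 (pop): stack=[empty] mem=[12,0,0,0]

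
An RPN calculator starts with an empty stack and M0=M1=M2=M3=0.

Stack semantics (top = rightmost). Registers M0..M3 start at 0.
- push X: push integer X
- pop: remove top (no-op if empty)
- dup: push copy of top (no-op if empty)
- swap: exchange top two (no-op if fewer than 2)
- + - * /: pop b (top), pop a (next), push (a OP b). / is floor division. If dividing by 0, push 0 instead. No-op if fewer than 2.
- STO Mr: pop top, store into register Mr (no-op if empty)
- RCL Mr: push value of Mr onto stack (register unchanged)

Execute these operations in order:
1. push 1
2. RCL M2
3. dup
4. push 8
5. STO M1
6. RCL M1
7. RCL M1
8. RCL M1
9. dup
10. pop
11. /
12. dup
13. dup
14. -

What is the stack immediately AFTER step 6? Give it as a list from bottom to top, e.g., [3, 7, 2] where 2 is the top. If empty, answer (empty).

After op 1 (push 1): stack=[1] mem=[0,0,0,0]
After op 2 (RCL M2): stack=[1,0] mem=[0,0,0,0]
After op 3 (dup): stack=[1,0,0] mem=[0,0,0,0]
After op 4 (push 8): stack=[1,0,0,8] mem=[0,0,0,0]
After op 5 (STO M1): stack=[1,0,0] mem=[0,8,0,0]
After op 6 (RCL M1): stack=[1,0,0,8] mem=[0,8,0,0]

[1, 0, 0, 8]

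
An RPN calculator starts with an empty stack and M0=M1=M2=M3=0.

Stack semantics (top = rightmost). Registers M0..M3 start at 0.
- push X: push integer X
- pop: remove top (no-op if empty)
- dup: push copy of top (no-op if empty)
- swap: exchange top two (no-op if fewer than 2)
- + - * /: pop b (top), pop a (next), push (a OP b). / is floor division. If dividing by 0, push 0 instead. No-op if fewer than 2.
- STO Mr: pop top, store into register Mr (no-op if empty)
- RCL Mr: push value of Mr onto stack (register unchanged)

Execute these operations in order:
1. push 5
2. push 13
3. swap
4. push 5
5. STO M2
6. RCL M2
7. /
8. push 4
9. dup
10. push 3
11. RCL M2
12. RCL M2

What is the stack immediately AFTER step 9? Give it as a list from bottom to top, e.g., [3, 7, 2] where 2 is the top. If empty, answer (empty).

After op 1 (push 5): stack=[5] mem=[0,0,0,0]
After op 2 (push 13): stack=[5,13] mem=[0,0,0,0]
After op 3 (swap): stack=[13,5] mem=[0,0,0,0]
After op 4 (push 5): stack=[13,5,5] mem=[0,0,0,0]
After op 5 (STO M2): stack=[13,5] mem=[0,0,5,0]
After op 6 (RCL M2): stack=[13,5,5] mem=[0,0,5,0]
After op 7 (/): stack=[13,1] mem=[0,0,5,0]
After op 8 (push 4): stack=[13,1,4] mem=[0,0,5,0]
After op 9 (dup): stack=[13,1,4,4] mem=[0,0,5,0]

[13, 1, 4, 4]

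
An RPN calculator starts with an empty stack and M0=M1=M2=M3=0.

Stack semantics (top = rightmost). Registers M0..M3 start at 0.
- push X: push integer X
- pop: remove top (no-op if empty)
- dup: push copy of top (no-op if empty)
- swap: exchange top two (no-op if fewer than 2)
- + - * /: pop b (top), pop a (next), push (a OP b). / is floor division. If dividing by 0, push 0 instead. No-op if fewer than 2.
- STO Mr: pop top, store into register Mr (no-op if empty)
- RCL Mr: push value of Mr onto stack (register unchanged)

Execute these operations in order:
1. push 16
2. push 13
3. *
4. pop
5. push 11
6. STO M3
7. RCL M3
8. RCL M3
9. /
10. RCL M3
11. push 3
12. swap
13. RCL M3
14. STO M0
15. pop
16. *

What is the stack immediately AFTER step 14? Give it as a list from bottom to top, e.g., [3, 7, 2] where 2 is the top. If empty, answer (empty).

After op 1 (push 16): stack=[16] mem=[0,0,0,0]
After op 2 (push 13): stack=[16,13] mem=[0,0,0,0]
After op 3 (*): stack=[208] mem=[0,0,0,0]
After op 4 (pop): stack=[empty] mem=[0,0,0,0]
After op 5 (push 11): stack=[11] mem=[0,0,0,0]
After op 6 (STO M3): stack=[empty] mem=[0,0,0,11]
After op 7 (RCL M3): stack=[11] mem=[0,0,0,11]
After op 8 (RCL M3): stack=[11,11] mem=[0,0,0,11]
After op 9 (/): stack=[1] mem=[0,0,0,11]
After op 10 (RCL M3): stack=[1,11] mem=[0,0,0,11]
After op 11 (push 3): stack=[1,11,3] mem=[0,0,0,11]
After op 12 (swap): stack=[1,3,11] mem=[0,0,0,11]
After op 13 (RCL M3): stack=[1,3,11,11] mem=[0,0,0,11]
After op 14 (STO M0): stack=[1,3,11] mem=[11,0,0,11]

[1, 3, 11]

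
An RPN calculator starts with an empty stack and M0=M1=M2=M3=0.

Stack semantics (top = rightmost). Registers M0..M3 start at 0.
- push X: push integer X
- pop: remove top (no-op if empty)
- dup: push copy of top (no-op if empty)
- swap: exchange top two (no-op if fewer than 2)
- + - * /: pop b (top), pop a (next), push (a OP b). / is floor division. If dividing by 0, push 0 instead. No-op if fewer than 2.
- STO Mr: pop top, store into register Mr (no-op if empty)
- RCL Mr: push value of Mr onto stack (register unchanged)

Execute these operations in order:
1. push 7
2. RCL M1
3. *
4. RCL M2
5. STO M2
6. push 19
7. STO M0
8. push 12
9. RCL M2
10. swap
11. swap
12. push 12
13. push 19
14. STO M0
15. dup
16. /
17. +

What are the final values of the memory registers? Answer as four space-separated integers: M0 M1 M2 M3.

After op 1 (push 7): stack=[7] mem=[0,0,0,0]
After op 2 (RCL M1): stack=[7,0] mem=[0,0,0,0]
After op 3 (*): stack=[0] mem=[0,0,0,0]
After op 4 (RCL M2): stack=[0,0] mem=[0,0,0,0]
After op 5 (STO M2): stack=[0] mem=[0,0,0,0]
After op 6 (push 19): stack=[0,19] mem=[0,0,0,0]
After op 7 (STO M0): stack=[0] mem=[19,0,0,0]
After op 8 (push 12): stack=[0,12] mem=[19,0,0,0]
After op 9 (RCL M2): stack=[0,12,0] mem=[19,0,0,0]
After op 10 (swap): stack=[0,0,12] mem=[19,0,0,0]
After op 11 (swap): stack=[0,12,0] mem=[19,0,0,0]
After op 12 (push 12): stack=[0,12,0,12] mem=[19,0,0,0]
After op 13 (push 19): stack=[0,12,0,12,19] mem=[19,0,0,0]
After op 14 (STO M0): stack=[0,12,0,12] mem=[19,0,0,0]
After op 15 (dup): stack=[0,12,0,12,12] mem=[19,0,0,0]
After op 16 (/): stack=[0,12,0,1] mem=[19,0,0,0]
After op 17 (+): stack=[0,12,1] mem=[19,0,0,0]

Answer: 19 0 0 0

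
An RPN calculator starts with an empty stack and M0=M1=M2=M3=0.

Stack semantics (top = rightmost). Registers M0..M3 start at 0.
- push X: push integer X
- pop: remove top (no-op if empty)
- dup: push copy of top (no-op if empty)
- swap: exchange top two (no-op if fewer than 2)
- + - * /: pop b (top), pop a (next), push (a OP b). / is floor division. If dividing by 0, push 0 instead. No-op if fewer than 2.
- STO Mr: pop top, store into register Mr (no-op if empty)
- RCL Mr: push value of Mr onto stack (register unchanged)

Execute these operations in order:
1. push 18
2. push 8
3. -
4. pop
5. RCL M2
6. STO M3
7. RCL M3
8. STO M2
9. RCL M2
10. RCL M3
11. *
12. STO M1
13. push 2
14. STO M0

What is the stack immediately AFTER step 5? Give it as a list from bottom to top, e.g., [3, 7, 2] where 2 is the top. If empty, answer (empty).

After op 1 (push 18): stack=[18] mem=[0,0,0,0]
After op 2 (push 8): stack=[18,8] mem=[0,0,0,0]
After op 3 (-): stack=[10] mem=[0,0,0,0]
After op 4 (pop): stack=[empty] mem=[0,0,0,0]
After op 5 (RCL M2): stack=[0] mem=[0,0,0,0]

[0]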